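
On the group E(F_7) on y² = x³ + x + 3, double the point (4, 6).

(6, 1)

tangent at (4, 6): λ = (3·4² + 1)/(2·6) ≡ 0/5. 5⁻¹ ≡ 3 (mod 7) since 5·3 = 15 ≡ 1, so λ ≡ 0·3 ≡ 0.
  x = λ² - 4 - 4 = 0 - 8 ≡ 6; y = λ·(4 - 6) - 6 ≡ 1. → (6, 1)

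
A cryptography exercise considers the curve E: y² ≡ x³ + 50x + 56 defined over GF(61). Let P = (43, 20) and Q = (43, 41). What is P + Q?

The two points share x = 43 and their y-coordinates satisfy 20 + 41 ≡ 0 (mod 61), so they are inverses. Their sum is O.

O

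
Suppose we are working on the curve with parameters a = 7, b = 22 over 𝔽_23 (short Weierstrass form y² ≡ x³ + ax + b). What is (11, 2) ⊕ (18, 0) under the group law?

(3, 22)

(11, 2) + (18, 0). λ = (0 - 2)/(18 - 11) ≡ 21/7 mod 23. 7⁻¹ ≡ 10 (mod 23), so λ ≡ 3.
  x = λ² - 11 - 18 = 9 - 29 ≡ 3; y = λ·(11 - 3) - 2 ≡ 22. → (3, 22)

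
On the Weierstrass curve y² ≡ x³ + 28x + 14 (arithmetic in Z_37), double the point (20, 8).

(30, 20)

tangent at (20, 8): λ = (3·20² + 28)/(2·8) ≡ 7/16. 16⁻¹ ≡ 7 (mod 37), so λ ≡ 7·7 ≡ 12.
  x = λ² - 20 - 20 = 144 - 40 ≡ 30; y = λ·(20 - 30) - 8 ≡ 20. → (30, 20)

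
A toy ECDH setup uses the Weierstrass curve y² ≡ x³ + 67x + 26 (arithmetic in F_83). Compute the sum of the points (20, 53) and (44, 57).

(49, 39)

(20, 53) + (44, 57). λ = (57 - 53)/(44 - 20) ≡ 4/24 mod 83. 24⁻¹ ≡ 45 (mod 83) since 24·45 = 1080 ≡ 1, so λ ≡ 14.
  x = λ² - 20 - 44 = 196 - 64 ≡ 49; y = λ·(20 - 49) - 53 ≡ 39. → (49, 39)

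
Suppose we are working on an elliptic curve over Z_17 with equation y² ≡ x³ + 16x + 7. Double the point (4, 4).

tangent at (4, 4): λ = (3·4² + 16)/(2·4) ≡ 13/8. 8⁻¹ ≡ 15 (mod 17), so λ ≡ 13·15 ≡ 8.
  x = λ² - 4 - 4 = 64 - 8 ≡ 5; y = λ·(4 - 5) - 4 ≡ 5. → (5, 5)

(5, 5)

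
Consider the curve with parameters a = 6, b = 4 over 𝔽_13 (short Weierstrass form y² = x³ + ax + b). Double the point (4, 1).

tangent at (4, 1): λ = (3·4² + 6)/(2·1) ≡ 2/2. 2⁻¹ ≡ 7 (mod 13), so λ ≡ 2·7 ≡ 1.
  x = λ² - 4 - 4 = 1 - 8 ≡ 6; y = λ·(4 - 6) - 1 ≡ 10. → (6, 10)

(6, 10)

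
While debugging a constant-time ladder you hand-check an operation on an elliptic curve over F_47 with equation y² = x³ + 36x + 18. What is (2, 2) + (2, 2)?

tangent at (2, 2): λ = (3·2² + 36)/(2·2) ≡ 1/4. 4⁻¹ ≡ 12 (mod 47) since 4·12 = 48 ≡ 1, so λ ≡ 1·12 ≡ 12.
  x = λ² - 2 - 2 = 144 - 4 ≡ 46; y = λ·(2 - 46) - 2 ≡ 34. → (46, 34)

(46, 34)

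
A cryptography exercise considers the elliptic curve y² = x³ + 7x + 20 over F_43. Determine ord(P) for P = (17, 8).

2P: tangent at (17, 8): λ = (3·17² + 7)/(2·8) ≡ 14/16. 16⁻¹ ≡ 35 (mod 43), so λ ≡ 14·35 ≡ 17.
  x = λ² - 17 - 17 = 289 - 34 ≡ 40; y = λ·(17 - 40) - 8 ≡ 31. → (40, 31)
3P: (40, 31) + (17, 8). λ = (8 - 31)/(17 - 40) ≡ 20/20 mod 43. 20⁻¹ ≡ 28 (mod 43) since 20·28 = 560 ≡ 1, so λ ≡ 1.
  x = λ² - 40 - 17 = 1 - 57 ≡ 30; y = λ·(40 - 30) - 31 ≡ 22. → (30, 22)
4P: (30, 22) + (17, 8). λ = (8 - 22)/(17 - 30) ≡ 29/30 mod 43. 30⁻¹ ≡ 33 (mod 43), so λ ≡ 11.
  x = λ² - 30 - 17 = 121 - 47 ≡ 31; y = λ·(30 - 31) - 22 ≡ 10. → (31, 10)
5P: (31, 10) + (17, 8). λ = (8 - 10)/(17 - 31) ≡ 41/29 mod 43. 29⁻¹ ≡ 3 (mod 43), so λ ≡ 37.
  x = λ² - 31 - 17 = 1369 - 48 ≡ 31; y = λ·(31 - 31) - 10 ≡ 33. → (31, 33)
6P: (31, 33) + (17, 8). λ = (8 - 33)/(17 - 31) ≡ 18/29 mod 43. 29⁻¹ ≡ 3 (mod 43), so λ ≡ 11.
  x = λ² - 31 - 17 = 121 - 48 ≡ 30; y = λ·(31 - 30) - 33 ≡ 21. → (30, 21)
7P: (30, 21) + (17, 8). λ = (8 - 21)/(17 - 30) ≡ 30/30 mod 43. 30⁻¹ ≡ 33 (mod 43) since 30·33 = 990 ≡ 1, so λ ≡ 1.
  x = λ² - 30 - 17 = 1 - 47 ≡ 40; y = λ·(30 - 40) - 21 ≡ 12. → (40, 12)
8P: (40, 12) + (17, 8). λ = (8 - 12)/(17 - 40) ≡ 39/20 mod 43. 20⁻¹ ≡ 28 (mod 43), so λ ≡ 17.
  x = λ² - 40 - 17 = 289 - 57 ≡ 17; y = λ·(40 - 17) - 12 ≡ 35. → (17, 35)
9P: (17, 35) + (17, 8): same x and y₁ ≡ -y₂, so the sum is O.
9P = O, so the order is 9.

9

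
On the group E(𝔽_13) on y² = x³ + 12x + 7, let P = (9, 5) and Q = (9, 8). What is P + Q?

O

The two points share x = 9 and their y-coordinates satisfy 5 + 8 ≡ 0 (mod 13), so they are inverses. Their sum is the point at infinity.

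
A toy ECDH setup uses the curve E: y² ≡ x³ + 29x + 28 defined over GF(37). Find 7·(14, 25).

(30, 0)

Write P = (14, 25).
Double-and-add on 7 = (111)₂. Start with P = (14, 25) for the leading 1-bit.
double: tangent at (14, 25): λ = (3·14² + 29)/(2·25) ≡ 25/13. 13⁻¹ ≡ 20 (mod 37), so λ ≡ 25·20 ≡ 19.
  x = λ² - 14 - 14 = 361 - 28 ≡ 0; y = λ·(14 - 0) - 25 ≡ 19. → (0, 19)
add P: (0, 19) + (14, 25). λ = (25 - 19)/(14 - 0) ≡ 6/14 mod 37. 14⁻¹ ≡ 8 (mod 37) since 14·8 = 112 ≡ 1, so λ ≡ 11.
  x = λ² - 0 - 14 = 121 - 14 ≡ 33; y = λ·(0 - 33) - 19 ≡ 25. → (33, 25)
double: tangent at (33, 25): λ = (3·33² + 29)/(2·25) ≡ 3/13. 13⁻¹ ≡ 20 (mod 37), so λ ≡ 3·20 ≡ 23.
  x = λ² - 33 - 33 = 529 - 66 ≡ 19; y = λ·(33 - 19) - 25 ≡ 1. → (19, 1)
add P: (19, 1) + (14, 25). λ = (25 - 1)/(14 - 19) ≡ 24/32 mod 37. 32⁻¹ ≡ 22 (mod 37), so λ ≡ 10.
  x = λ² - 19 - 14 = 100 - 33 ≡ 30; y = λ·(19 - 30) - 1 ≡ 0. → (30, 0)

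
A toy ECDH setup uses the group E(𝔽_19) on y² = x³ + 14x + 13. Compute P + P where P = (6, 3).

tangent at (6, 3): λ = (3·6² + 14)/(2·3) ≡ 8/6. 6⁻¹ ≡ 16 (mod 19), so λ ≡ 8·16 ≡ 14.
  x = λ² - 6 - 6 = 196 - 12 ≡ 13; y = λ·(6 - 13) - 3 ≡ 13. → (13, 13)

(13, 13)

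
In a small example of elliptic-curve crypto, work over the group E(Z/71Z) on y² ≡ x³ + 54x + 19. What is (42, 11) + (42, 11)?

(35, 57)

tangent at (42, 11): λ = (3·42² + 54)/(2·11) ≡ 21/22. 22⁻¹ ≡ 42 (mod 71) since 22·42 = 924 ≡ 1, so λ ≡ 21·42 ≡ 30.
  x = λ² - 42 - 42 = 900 - 84 ≡ 35; y = λ·(42 - 35) - 11 ≡ 57. → (35, 57)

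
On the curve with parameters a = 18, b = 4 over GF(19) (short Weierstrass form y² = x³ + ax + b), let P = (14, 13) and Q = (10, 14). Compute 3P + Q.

First 3P:
Repeated addition: build up to 3P.
2P: tangent at (14, 13): λ = (3·14² + 18)/(2·13) ≡ 17/7. 7⁻¹ ≡ 11 (mod 19) since 7·11 = 77 ≡ 1, so λ ≡ 17·11 ≡ 16.
  x = λ² - 14 - 14 = 256 - 28 ≡ 0; y = λ·(14 - 0) - 13 ≡ 2. → (0, 2)
3P: (0, 2) + (14, 13). λ = (13 - 2)/(14 - 0) ≡ 11/14 mod 19. 14⁻¹ ≡ 15 (mod 19), so λ ≡ 13.
  x = λ² - 0 - 14 = 169 - 14 ≡ 3; y = λ·(0 - 3) - 2 ≡ 16. → (3, 16)
3P = (3, 16).
Finally 3P + Q:
(3, 16) + (10, 14). λ = (14 - 16)/(10 - 3) ≡ 17/7 mod 19. 7⁻¹ ≡ 11 (mod 19) since 7·11 = 77 ≡ 1, so λ ≡ 16.
  x = λ² - 3 - 10 = 256 - 13 ≡ 15; y = λ·(3 - 15) - 16 ≡ 1. → (15, 1)

(15, 1)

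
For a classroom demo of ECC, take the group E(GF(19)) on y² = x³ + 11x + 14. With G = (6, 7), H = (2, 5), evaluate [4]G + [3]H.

(16, 7)

First 4G:
Repeated addition: build up to 4G.
2G: tangent at (6, 7): λ = (3·6² + 11)/(2·7) ≡ 5/14. 14⁻¹ ≡ 15 (mod 19), so λ ≡ 5·15 ≡ 18.
  x = λ² - 6 - 6 = 324 - 12 ≡ 8; y = λ·(6 - 8) - 7 ≡ 14. → (8, 14)
3G: (8, 14) + (6, 7). λ = (7 - 14)/(6 - 8) ≡ 12/17 mod 19. 17⁻¹ ≡ 9 (mod 19) since 17·9 = 153 ≡ 1, so λ ≡ 13.
  x = λ² - 8 - 6 = 169 - 14 ≡ 3; y = λ·(8 - 3) - 14 ≡ 13. → (3, 13)
4G: (3, 13) + (6, 7). λ = (7 - 13)/(6 - 3) ≡ 13/3 mod 19. 3⁻¹ ≡ 13 (mod 19) since 3·13 = 39 ≡ 1, so λ ≡ 17.
  x = λ² - 3 - 6 = 289 - 9 ≡ 14; y = λ·(3 - 14) - 13 ≡ 9. → (14, 9)
4G = (14, 9).
Next 3H:
Repeated addition: build up to 3H.
2H: tangent at (2, 5): λ = (3·2² + 11)/(2·5) ≡ 4/10. 10⁻¹ ≡ 2 (mod 19) since 10·2 = 20 ≡ 1, so λ ≡ 4·2 ≡ 8.
  x = λ² - 2 - 2 = 64 - 4 ≡ 3; y = λ·(2 - 3) - 5 ≡ 6. → (3, 6)
3H: (3, 6) + (2, 5). λ = (5 - 6)/(2 - 3) ≡ 18/18 mod 19. 18⁻¹ ≡ 18 (mod 19), so λ ≡ 1.
  x = λ² - 3 - 2 = 1 - 5 ≡ 15; y = λ·(3 - 15) - 6 ≡ 1. → (15, 1)
3H = (15, 1).
Finally 4G + 3H:
(14, 9) + (15, 1). λ = (1 - 9)/(15 - 14) ≡ 11/1 mod 19. 1⁻¹ ≡ 1 (mod 19) since 1·1 = 1 ≡ 1, so λ ≡ 11.
  x = λ² - 14 - 15 = 121 - 29 ≡ 16; y = λ·(14 - 16) - 9 ≡ 7. → (16, 7)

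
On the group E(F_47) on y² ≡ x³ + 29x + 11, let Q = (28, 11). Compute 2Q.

tangent at (28, 11): λ = (3·28² + 29)/(2·11) ≡ 31/22. 22⁻¹ ≡ 15 (mod 47), so λ ≡ 31·15 ≡ 42.
  x = λ² - 28 - 28 = 1764 - 56 ≡ 16; y = λ·(28 - 16) - 11 ≡ 23. → (16, 23)

(16, 23)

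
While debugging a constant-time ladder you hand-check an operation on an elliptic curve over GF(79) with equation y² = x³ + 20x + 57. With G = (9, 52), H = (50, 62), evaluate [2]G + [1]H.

(14, 0)

First 2G:
Repeated addition: build up to 2G.
2G: tangent at (9, 52): λ = (3·9² + 20)/(2·52) ≡ 26/25. 25⁻¹ ≡ 19 (mod 79) since 25·19 = 475 ≡ 1, so λ ≡ 26·19 ≡ 20.
  x = λ² - 9 - 9 = 400 - 18 ≡ 66; y = λ·(9 - 66) - 52 ≡ 72. → (66, 72)
2G = (66, 72).
Finally 2G + H:
(66, 72) + (50, 62). λ = (62 - 72)/(50 - 66) ≡ 69/63 mod 79. 63⁻¹ ≡ 74 (mod 79), so λ ≡ 50.
  x = λ² - 66 - 50 = 2500 - 116 ≡ 14; y = λ·(66 - 14) - 72 ≡ 0. → (14, 0)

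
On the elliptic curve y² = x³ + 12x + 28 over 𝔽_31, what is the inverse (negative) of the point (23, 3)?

-(23, 3) = (23, -3 mod 31) = (23, 28).

(23, 28)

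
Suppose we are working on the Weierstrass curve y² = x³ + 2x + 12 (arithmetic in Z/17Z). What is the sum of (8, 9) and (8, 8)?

O

The two points share x = 8 and their y-coordinates satisfy 9 + 8 ≡ 0 (mod 17), so they are inverses. Their sum is 𝒪.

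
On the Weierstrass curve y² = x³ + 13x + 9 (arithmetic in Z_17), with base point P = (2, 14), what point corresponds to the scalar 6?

(2, 3)

Repeated addition: build up to 6P.
2P: tangent at (2, 14): λ = (3·2² + 13)/(2·14) ≡ 8/11. 11⁻¹ ≡ 14 (mod 17), so λ ≡ 8·14 ≡ 10.
  x = λ² - 2 - 2 = 100 - 4 ≡ 11; y = λ·(2 - 11) - 14 ≡ 15. → (11, 15)
3P: (11, 15) + (2, 14). λ = (14 - 15)/(2 - 11) ≡ 16/8 mod 17. 8⁻¹ ≡ 15 (mod 17) since 8·15 = 120 ≡ 1, so λ ≡ 2.
  x = λ² - 11 - 2 = 4 - 13 ≡ 8; y = λ·(11 - 8) - 15 ≡ 8. → (8, 8)
4P: (8, 8) + (2, 14). λ = (14 - 8)/(2 - 8) ≡ 6/11 mod 17. 11⁻¹ ≡ 14 (mod 17), so λ ≡ 16.
  x = λ² - 8 - 2 = 256 - 10 ≡ 8; y = λ·(8 - 8) - 8 ≡ 9. → (8, 9)
5P: (8, 9) + (2, 14). λ = (14 - 9)/(2 - 8) ≡ 5/11 mod 17. 11⁻¹ ≡ 14 (mod 17), so λ ≡ 2.
  x = λ² - 8 - 2 = 4 - 10 ≡ 11; y = λ·(8 - 11) - 9 ≡ 2. → (11, 2)
6P: (11, 2) + (2, 14). λ = (14 - 2)/(2 - 11) ≡ 12/8 mod 17. 8⁻¹ ≡ 15 (mod 17), so λ ≡ 10.
  x = λ² - 11 - 2 = 100 - 13 ≡ 2; y = λ·(11 - 2) - 2 ≡ 3. → (2, 3)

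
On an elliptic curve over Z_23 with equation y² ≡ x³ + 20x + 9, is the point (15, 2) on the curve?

yes

y² = 2² ≡ 4; x³ + 20x + 9 = 3684 ≡ 4 (mod 23). 4 = 4.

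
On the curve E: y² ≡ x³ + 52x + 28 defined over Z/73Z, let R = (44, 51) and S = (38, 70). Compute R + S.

(72, 62)

(44, 51) + (38, 70). λ = (70 - 51)/(38 - 44) ≡ 19/67 mod 73. 67⁻¹ ≡ 12 (mod 73), so λ ≡ 9.
  x = λ² - 44 - 38 = 81 - 82 ≡ 72; y = λ·(44 - 72) - 51 ≡ 62. → (72, 62)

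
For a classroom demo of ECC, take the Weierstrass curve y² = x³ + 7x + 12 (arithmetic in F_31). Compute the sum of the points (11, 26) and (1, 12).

(16, 29)

(11, 26) + (1, 12). λ = (12 - 26)/(1 - 11) ≡ 17/21 mod 31. 21⁻¹ ≡ 3 (mod 31), so λ ≡ 20.
  x = λ² - 11 - 1 = 400 - 12 ≡ 16; y = λ·(11 - 16) - 26 ≡ 29. → (16, 29)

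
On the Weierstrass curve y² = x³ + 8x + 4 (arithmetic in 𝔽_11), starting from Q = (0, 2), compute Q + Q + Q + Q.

Double-and-add on 4 = (100)₂. Start with Q = (0, 2) for the leading 1-bit.
double: tangent at (0, 2): λ = (3·0² + 8)/(2·2) ≡ 8/4. 4⁻¹ ≡ 3 (mod 11), so λ ≡ 8·3 ≡ 2.
  x = λ² - 0 - 0 = 4 - 0 ≡ 4; y = λ·(0 - 4) - 2 ≡ 1. → (4, 1)
double: tangent at (4, 1): λ = (3·4² + 8)/(2·1) ≡ 1/2. 2⁻¹ ≡ 6 (mod 11), so λ ≡ 1·6 ≡ 6.
  x = λ² - 4 - 4 = 36 - 8 ≡ 6; y = λ·(4 - 6) - 1 ≡ 9. → (6, 9)

(6, 9)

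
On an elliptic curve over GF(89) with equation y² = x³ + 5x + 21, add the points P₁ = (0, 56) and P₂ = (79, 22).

(0, 56) + (79, 22). λ = (22 - 56)/(79 - 0) ≡ 55/79 mod 89. 79⁻¹ ≡ 80 (mod 89) since 79·80 = 6320 ≡ 1, so λ ≡ 39.
  x = λ² - 0 - 79 = 1521 - 79 ≡ 18; y = λ·(0 - 18) - 56 ≡ 43. → (18, 43)

(18, 43)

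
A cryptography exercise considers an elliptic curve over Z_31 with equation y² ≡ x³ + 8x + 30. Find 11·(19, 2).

Write Q = (19, 2).
Double-and-add on 11 = (1011)₂. Start with Q = (19, 2) for the leading 1-bit.
double: tangent at (19, 2): λ = (3·19² + 8)/(2·2) ≡ 6/4. 4⁻¹ ≡ 8 (mod 31) since 4·8 = 32 ≡ 1, so λ ≡ 6·8 ≡ 17.
  x = λ² - 19 - 19 = 289 - 38 ≡ 3; y = λ·(19 - 3) - 2 ≡ 22. → (3, 22)
double: tangent at (3, 22): λ = (3·3² + 8)/(2·22) ≡ 4/13. 13⁻¹ ≡ 12 (mod 31), so λ ≡ 4·12 ≡ 17.
  x = λ² - 3 - 3 = 289 - 6 ≡ 4; y = λ·(3 - 4) - 22 ≡ 23. → (4, 23)
add Q: (4, 23) + (19, 2). λ = (2 - 23)/(19 - 4) ≡ 10/15 mod 31. 15⁻¹ ≡ 29 (mod 31) since 15·29 = 435 ≡ 1, so λ ≡ 11.
  x = λ² - 4 - 19 = 121 - 23 ≡ 5; y = λ·(4 - 5) - 23 ≡ 28. → (5, 28)
double: tangent at (5, 28): λ = (3·5² + 8)/(2·28) ≡ 21/25. 25⁻¹ ≡ 5 (mod 31), so λ ≡ 21·5 ≡ 12.
  x = λ² - 5 - 5 = 144 - 10 ≡ 10; y = λ·(5 - 10) - 28 ≡ 5. → (10, 5)
add Q: (10, 5) + (19, 2). λ = (2 - 5)/(19 - 10) ≡ 28/9 mod 31. 9⁻¹ ≡ 7 (mod 31), so λ ≡ 10.
  x = λ² - 10 - 19 = 100 - 29 ≡ 9; y = λ·(10 - 9) - 5 ≡ 5. → (9, 5)

(9, 5)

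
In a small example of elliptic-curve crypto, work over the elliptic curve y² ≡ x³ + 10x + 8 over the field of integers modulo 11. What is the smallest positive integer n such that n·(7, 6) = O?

7

2P: tangent at (7, 6): λ = (3·7² + 10)/(2·6) ≡ 3/1. 1⁻¹ ≡ 1 (mod 11), so λ ≡ 3·1 ≡ 3.
  x = λ² - 7 - 7 = 9 - 14 ≡ 6; y = λ·(7 - 6) - 6 ≡ 8. → (6, 8)
3P: (6, 8) + (7, 6). λ = (6 - 8)/(7 - 6) ≡ 9/1 mod 11. 1⁻¹ ≡ 1 (mod 11), so λ ≡ 9.
  x = λ² - 6 - 7 = 81 - 13 ≡ 2; y = λ·(6 - 2) - 8 ≡ 6. → (2, 6)
4P: (2, 6) + (7, 6). λ = (6 - 6)/(7 - 2) ≡ 0/5 mod 11. 5⁻¹ ≡ 9 (mod 11), so λ ≡ 0.
  x = λ² - 2 - 7 = 0 - 9 ≡ 2; y = λ·(2 - 2) - 6 ≡ 5. → (2, 5)
5P: (2, 5) + (7, 6). λ = (6 - 5)/(7 - 2) ≡ 1/5 mod 11. 5⁻¹ ≡ 9 (mod 11), so λ ≡ 9.
  x = λ² - 2 - 7 = 81 - 9 ≡ 6; y = λ·(2 - 6) - 5 ≡ 3. → (6, 3)
6P: (6, 3) + (7, 6). λ = (6 - 3)/(7 - 6) ≡ 3/1 mod 11. 1⁻¹ ≡ 1 (mod 11), so λ ≡ 3.
  x = λ² - 6 - 7 = 9 - 13 ≡ 7; y = λ·(6 - 7) - 3 ≡ 5. → (7, 5)
7P: (7, 5) + (7, 6): same x and y₁ ≡ -y₂, so the sum is O.
7P = O, so the order is 7.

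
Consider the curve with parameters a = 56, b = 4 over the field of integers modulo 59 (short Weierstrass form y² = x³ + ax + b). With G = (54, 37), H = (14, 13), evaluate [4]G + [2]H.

(23, 19)

First 4G:
Double-and-add on 4 = (100)₂. Start with G = (54, 37) for the leading 1-bit.
double: tangent at (54, 37): λ = (3·54² + 56)/(2·37) ≡ 13/15. 15⁻¹ ≡ 4 (mod 59) since 15·4 = 60 ≡ 1, so λ ≡ 13·4 ≡ 52.
  x = λ² - 54 - 54 = 2704 - 108 ≡ 0; y = λ·(54 - 0) - 37 ≡ 57. → (0, 57)
double: tangent at (0, 57): λ = (3·0² + 56)/(2·57) ≡ 56/55. 55⁻¹ ≡ 44 (mod 59), so λ ≡ 56·44 ≡ 45.
  x = λ² - 0 - 0 = 2025 - 0 ≡ 19; y = λ·(0 - 19) - 57 ≡ 32. → (19, 32)
4G = (19, 32).
Next 2H:
Repeated addition: build up to 2H.
2H: tangent at (14, 13): λ = (3·14² + 56)/(2·13) ≡ 54/26. 26⁻¹ ≡ 25 (mod 59), so λ ≡ 54·25 ≡ 52.
  x = λ² - 14 - 14 = 2704 - 28 ≡ 21; y = λ·(14 - 21) - 13 ≡ 36. → (21, 36)
2H = (21, 36).
Finally 4G + 2H:
(19, 32) + (21, 36). λ = (36 - 32)/(21 - 19) ≡ 4/2 mod 59. 2⁻¹ ≡ 30 (mod 59), so λ ≡ 2.
  x = λ² - 19 - 21 = 4 - 40 ≡ 23; y = λ·(19 - 23) - 32 ≡ 19. → (23, 19)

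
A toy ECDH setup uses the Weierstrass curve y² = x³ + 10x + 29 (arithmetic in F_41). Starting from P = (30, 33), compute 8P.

Double-and-add on 8 = (1000)₂. Start with P = (30, 33) for the leading 1-bit.
double: tangent at (30, 33): λ = (3·30² + 10)/(2·33) ≡ 4/25. 25⁻¹ ≡ 23 (mod 41) since 25·23 = 575 ≡ 1, so λ ≡ 4·23 ≡ 10.
  x = λ² - 30 - 30 = 100 - 60 ≡ 40; y = λ·(30 - 40) - 33 ≡ 31. → (40, 31)
double: tangent at (40, 31): λ = (3·40² + 10)/(2·31) ≡ 13/21. 21⁻¹ ≡ 2 (mod 41) since 21·2 = 42 ≡ 1, so λ ≡ 13·2 ≡ 26.
  x = λ² - 40 - 40 = 676 - 80 ≡ 22; y = λ·(40 - 22) - 31 ≡ 27. → (22, 27)
double: tangent at (22, 27): λ = (3·22² + 10)/(2·27) ≡ 27/13. 13⁻¹ ≡ 19 (mod 41) since 13·19 = 247 ≡ 1, so λ ≡ 27·19 ≡ 21.
  x = λ² - 22 - 22 = 441 - 44 ≡ 28; y = λ·(22 - 28) - 27 ≡ 11. → (28, 11)

(28, 11)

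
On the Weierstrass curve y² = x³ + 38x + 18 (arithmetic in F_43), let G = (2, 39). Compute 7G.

Repeated addition: build up to 7G.
2G: tangent at (2, 39): λ = (3·2² + 38)/(2·39) ≡ 7/35. 35⁻¹ ≡ 16 (mod 43) since 35·16 = 560 ≡ 1, so λ ≡ 7·16 ≡ 26.
  x = λ² - 2 - 2 = 676 - 4 ≡ 27; y = λ·(2 - 27) - 39 ≡ 42. → (27, 42)
3G: (27, 42) + (2, 39). λ = (39 - 42)/(2 - 27) ≡ 40/18 mod 43. 18⁻¹ ≡ 12 (mod 43), so λ ≡ 7.
  x = λ² - 27 - 2 = 49 - 29 ≡ 20; y = λ·(27 - 20) - 42 ≡ 7. → (20, 7)
4G: (20, 7) + (2, 39). λ = (39 - 7)/(2 - 20) ≡ 32/25 mod 43. 25⁻¹ ≡ 31 (mod 43) since 25·31 = 775 ≡ 1, so λ ≡ 3.
  x = λ² - 20 - 2 = 9 - 22 ≡ 30; y = λ·(20 - 30) - 7 ≡ 6. → (30, 6)
5G: (30, 6) + (2, 39). λ = (39 - 6)/(2 - 30) ≡ 33/15 mod 43. 15⁻¹ ≡ 23 (mod 43), so λ ≡ 28.
  x = λ² - 30 - 2 = 784 - 32 ≡ 21; y = λ·(30 - 21) - 6 ≡ 31. → (21, 31)
6G: (21, 31) + (2, 39). λ = (39 - 31)/(2 - 21) ≡ 8/24 mod 43. 24⁻¹ ≡ 9 (mod 43) since 24·9 = 216 ≡ 1, so λ ≡ 29.
  x = λ² - 21 - 2 = 841 - 23 ≡ 1; y = λ·(21 - 1) - 31 ≡ 33. → (1, 33)
7G: (1, 33) + (2, 39). λ = (39 - 33)/(2 - 1) ≡ 6/1 mod 43. 1⁻¹ ≡ 1 (mod 43) since 1·1 = 1 ≡ 1, so λ ≡ 6.
  x = λ² - 1 - 2 = 36 - 3 ≡ 33; y = λ·(1 - 33) - 33 ≡ 33. → (33, 33)

(33, 33)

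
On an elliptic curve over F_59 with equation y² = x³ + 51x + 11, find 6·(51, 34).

Write G = (51, 34).
Repeated addition: build up to 6G.
2G: tangent at (51, 34): λ = (3·51² + 51)/(2·34) ≡ 7/9. 9⁻¹ ≡ 46 (mod 59) since 9·46 = 414 ≡ 1, so λ ≡ 7·46 ≡ 27.
  x = λ² - 51 - 51 = 729 - 102 ≡ 37; y = λ·(51 - 37) - 34 ≡ 49. → (37, 49)
3G: (37, 49) + (51, 34). λ = (34 - 49)/(51 - 37) ≡ 44/14 mod 59. 14⁻¹ ≡ 38 (mod 59), so λ ≡ 20.
  x = λ² - 37 - 51 = 400 - 88 ≡ 17; y = λ·(37 - 17) - 49 ≡ 56. → (17, 56)
4G: (17, 56) + (51, 34). λ = (34 - 56)/(51 - 17) ≡ 37/34 mod 59. 34⁻¹ ≡ 33 (mod 59), so λ ≡ 41.
  x = λ² - 17 - 51 = 1681 - 68 ≡ 20; y = λ·(17 - 20) - 56 ≡ 57. → (20, 57)
5G: (20, 57) + (51, 34). λ = (34 - 57)/(51 - 20) ≡ 36/31 mod 59. 31⁻¹ ≡ 40 (mod 59), so λ ≡ 24.
  x = λ² - 20 - 51 = 576 - 71 ≡ 33; y = λ·(20 - 33) - 57 ≡ 44. → (33, 44)
6G: (33, 44) + (51, 34). λ = (34 - 44)/(51 - 33) ≡ 49/18 mod 59. 18⁻¹ ≡ 23 (mod 59) since 18·23 = 414 ≡ 1, so λ ≡ 6.
  x = λ² - 33 - 51 = 36 - 84 ≡ 11; y = λ·(33 - 11) - 44 ≡ 29. → (11, 29)

(11, 29)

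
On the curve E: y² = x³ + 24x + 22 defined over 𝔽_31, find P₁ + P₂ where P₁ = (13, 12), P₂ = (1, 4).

(13, 12) + (1, 4). λ = (4 - 12)/(1 - 13) ≡ 23/19 mod 31. 19⁻¹ ≡ 18 (mod 31) since 19·18 = 342 ≡ 1, so λ ≡ 11.
  x = λ² - 13 - 1 = 121 - 14 ≡ 14; y = λ·(13 - 14) - 12 ≡ 8. → (14, 8)

(14, 8)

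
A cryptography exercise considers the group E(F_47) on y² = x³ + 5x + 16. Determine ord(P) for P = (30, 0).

2P: (30, 0) + (30, 0): same x and y₁ ≡ -y₂, so the sum is 𝒪.
2P = 𝒪, so the order is 2.

2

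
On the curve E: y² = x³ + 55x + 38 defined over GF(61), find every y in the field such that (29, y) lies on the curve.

6, 55

x³ + 55x + 38 = 26022 ≡ 36 (mod 61).
Square roots of 36 mod 61: 6 and 55 (since 6² = 36 ≡ 36).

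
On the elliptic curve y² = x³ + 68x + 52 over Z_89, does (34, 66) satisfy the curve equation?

no

y² = 66² ≡ 84; x³ + 68x + 52 = 41668 ≡ 16 (mod 89). 84 ≠ 16.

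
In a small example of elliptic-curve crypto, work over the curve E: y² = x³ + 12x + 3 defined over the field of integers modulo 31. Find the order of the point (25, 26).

10

2P: tangent at (25, 26): λ = (3·25² + 12)/(2·26) ≡ 27/21. 21⁻¹ ≡ 3 (mod 31), so λ ≡ 27·3 ≡ 19.
  x = λ² - 25 - 25 = 361 - 50 ≡ 1; y = λ·(25 - 1) - 26 ≡ 27. → (1, 27)
3P: (1, 27) + (25, 26). λ = (26 - 27)/(25 - 1) ≡ 30/24 mod 31. 24⁻¹ ≡ 22 (mod 31) since 24·22 = 528 ≡ 1, so λ ≡ 9.
  x = λ² - 1 - 25 = 81 - 26 ≡ 24; y = λ·(1 - 24) - 27 ≡ 14. → (24, 14)
4P: (24, 14) + (25, 26). λ = (26 - 14)/(25 - 24) ≡ 12/1 mod 31. 1⁻¹ ≡ 1 (mod 31), so λ ≡ 12.
  x = λ² - 24 - 25 = 144 - 49 ≡ 2; y = λ·(24 - 2) - 14 ≡ 2. → (2, 2)
5P: (2, 2) + (25, 26). λ = (26 - 2)/(25 - 2) ≡ 24/23 mod 31. 23⁻¹ ≡ 27 (mod 31), so λ ≡ 28.
  x = λ² - 2 - 25 = 784 - 27 ≡ 13; y = λ·(2 - 13) - 2 ≡ 0. → (13, 0)
6P: (13, 0) + (25, 26). λ = (26 - 0)/(25 - 13) ≡ 26/12 mod 31. 12⁻¹ ≡ 13 (mod 31) since 12·13 = 156 ≡ 1, so λ ≡ 28.
  x = λ² - 13 - 25 = 784 - 38 ≡ 2; y = λ·(13 - 2) - 0 ≡ 29. → (2, 29)
7P: (2, 29) + (25, 26). λ = (26 - 29)/(25 - 2) ≡ 28/23 mod 31. 23⁻¹ ≡ 27 (mod 31) since 23·27 = 621 ≡ 1, so λ ≡ 12.
  x = λ² - 2 - 25 = 144 - 27 ≡ 24; y = λ·(2 - 24) - 29 ≡ 17. → (24, 17)
8P: (24, 17) + (25, 26). λ = (26 - 17)/(25 - 24) ≡ 9/1 mod 31. 1⁻¹ ≡ 1 (mod 31) since 1·1 = 1 ≡ 1, so λ ≡ 9.
  x = λ² - 24 - 25 = 81 - 49 ≡ 1; y = λ·(24 - 1) - 17 ≡ 4. → (1, 4)
9P: (1, 4) + (25, 26). λ = (26 - 4)/(25 - 1) ≡ 22/24 mod 31. 24⁻¹ ≡ 22 (mod 31) since 24·22 = 528 ≡ 1, so λ ≡ 19.
  x = λ² - 1 - 25 = 361 - 26 ≡ 25; y = λ·(1 - 25) - 4 ≡ 5. → (25, 5)
10P: (25, 5) + (25, 26): same x and y₁ ≡ -y₂, so the sum is the point at infinity.
10P = the point at infinity, so the order is 10.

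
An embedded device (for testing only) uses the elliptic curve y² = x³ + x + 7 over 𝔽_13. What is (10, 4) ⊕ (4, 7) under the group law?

(10, 4) + (4, 7). λ = (7 - 4)/(4 - 10) ≡ 3/7 mod 13. 7⁻¹ ≡ 2 (mod 13) since 7·2 = 14 ≡ 1, so λ ≡ 6.
  x = λ² - 10 - 4 = 36 - 14 ≡ 9; y = λ·(10 - 9) - 4 ≡ 2. → (9, 2)

(9, 2)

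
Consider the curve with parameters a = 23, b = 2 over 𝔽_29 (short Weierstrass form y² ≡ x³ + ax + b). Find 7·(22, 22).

(25, 7)

Write P = (22, 22).
Double-and-add on 7 = (111)₂. Start with P = (22, 22) for the leading 1-bit.
double: tangent at (22, 22): λ = (3·22² + 23)/(2·22) ≡ 25/15. 15⁻¹ ≡ 2 (mod 29), so λ ≡ 25·2 ≡ 21.
  x = λ² - 22 - 22 = 441 - 44 ≡ 20; y = λ·(22 - 20) - 22 ≡ 20. → (20, 20)
add P: (20, 20) + (22, 22). λ = (22 - 20)/(22 - 20) ≡ 2/2 mod 29. 2⁻¹ ≡ 15 (mod 29), so λ ≡ 1.
  x = λ² - 20 - 22 = 1 - 42 ≡ 17; y = λ·(20 - 17) - 20 ≡ 12. → (17, 12)
double: tangent at (17, 12): λ = (3·17² + 23)/(2·12) ≡ 20/24. 24⁻¹ ≡ 23 (mod 29) since 24·23 = 552 ≡ 1, so λ ≡ 20·23 ≡ 25.
  x = λ² - 17 - 17 = 625 - 34 ≡ 11; y = λ·(17 - 11) - 12 ≡ 22. → (11, 22)
add P: (11, 22) + (22, 22). λ = (22 - 22)/(22 - 11) ≡ 0/11 mod 29. 11⁻¹ ≡ 8 (mod 29), so λ ≡ 0.
  x = λ² - 11 - 22 = 0 - 33 ≡ 25; y = λ·(11 - 25) - 22 ≡ 7. → (25, 7)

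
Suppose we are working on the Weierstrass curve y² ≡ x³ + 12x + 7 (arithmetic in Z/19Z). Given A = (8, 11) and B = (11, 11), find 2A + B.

First 2A:
Repeated addition: build up to 2A.
2A: tangent at (8, 11): λ = (3·8² + 12)/(2·11) ≡ 14/3. 3⁻¹ ≡ 13 (mod 19) since 3·13 = 39 ≡ 1, so λ ≡ 14·13 ≡ 11.
  x = λ² - 8 - 8 = 121 - 16 ≡ 10; y = λ·(8 - 10) - 11 ≡ 5. → (10, 5)
2A = (10, 5).
Finally 2A + B:
(10, 5) + (11, 11). λ = (11 - 5)/(11 - 10) ≡ 6/1 mod 19. 1⁻¹ ≡ 1 (mod 19), so λ ≡ 6.
  x = λ² - 10 - 11 = 36 - 21 ≡ 15; y = λ·(10 - 15) - 5 ≡ 3. → (15, 3)

(15, 3)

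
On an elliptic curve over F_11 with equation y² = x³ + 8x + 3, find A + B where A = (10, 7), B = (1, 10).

(5, 6)

(10, 7) + (1, 10). λ = (10 - 7)/(1 - 10) ≡ 3/2 mod 11. 2⁻¹ ≡ 6 (mod 11), so λ ≡ 7.
  x = λ² - 10 - 1 = 49 - 11 ≡ 5; y = λ·(10 - 5) - 7 ≡ 6. → (5, 6)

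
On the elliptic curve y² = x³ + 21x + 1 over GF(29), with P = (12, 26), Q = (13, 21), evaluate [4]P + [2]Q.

(3, 27)

First 4P:
Double-and-add on 4 = (100)₂. Start with P = (12, 26) for the leading 1-bit.
double: tangent at (12, 26): λ = (3·12² + 21)/(2·26) ≡ 18/23. 23⁻¹ ≡ 24 (mod 29), so λ ≡ 18·24 ≡ 26.
  x = λ² - 12 - 12 = 676 - 24 ≡ 14; y = λ·(12 - 14) - 26 ≡ 9. → (14, 9)
double: tangent at (14, 9): λ = (3·14² + 21)/(2·9) ≡ 0/18. 18⁻¹ ≡ 21 (mod 29), so λ ≡ 0·21 ≡ 0.
  x = λ² - 14 - 14 = 0 - 28 ≡ 1; y = λ·(14 - 1) - 9 ≡ 20. → (1, 20)
4P = (1, 20).
Next 2Q:
Repeated addition: build up to 2Q.
2Q: tangent at (13, 21): λ = (3·13² + 21)/(2·21) ≡ 6/13. 13⁻¹ ≡ 9 (mod 29), so λ ≡ 6·9 ≡ 25.
  x = λ² - 13 - 13 = 625 - 26 ≡ 19; y = λ·(13 - 19) - 21 ≡ 3. → (19, 3)
2Q = (19, 3).
Finally 4P + 2Q:
(1, 20) + (19, 3). λ = (3 - 20)/(19 - 1) ≡ 12/18 mod 29. 18⁻¹ ≡ 21 (mod 29) since 18·21 = 378 ≡ 1, so λ ≡ 20.
  x = λ² - 1 - 19 = 400 - 20 ≡ 3; y = λ·(1 - 3) - 20 ≡ 27. → (3, 27)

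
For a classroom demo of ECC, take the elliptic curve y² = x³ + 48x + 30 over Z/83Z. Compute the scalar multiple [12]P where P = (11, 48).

O

Repeated addition: build up to 12P.
2P: tangent at (11, 48): λ = (3·11² + 48)/(2·48) ≡ 79/13. 13⁻¹ ≡ 32 (mod 83), so λ ≡ 79·32 ≡ 38.
  x = λ² - 11 - 11 = 1444 - 22 ≡ 11; y = λ·(11 - 11) - 48 ≡ 35. → (11, 35)
3P: (11, 35) + (11, 48): same x and y₁ ≡ -y₂, so the sum is ∞.
4P: ∞ + (11, 48) = (11, 48) (identity).
5P: tangent at (11, 48): λ = (3·11² + 48)/(2·48) ≡ 79/13. 13⁻¹ ≡ 32 (mod 83), so λ ≡ 79·32 ≡ 38.
  x = λ² - 11 - 11 = 1444 - 22 ≡ 11; y = λ·(11 - 11) - 48 ≡ 35. → (11, 35)
6P: (11, 35) + (11, 48): same x and y₁ ≡ -y₂, so the sum is ∞.
7P: ∞ + (11, 48) = (11, 48) (identity).
8P: tangent at (11, 48): λ = (3·11² + 48)/(2·48) ≡ 79/13. 13⁻¹ ≡ 32 (mod 83) since 13·32 = 416 ≡ 1, so λ ≡ 79·32 ≡ 38.
  x = λ² - 11 - 11 = 1444 - 22 ≡ 11; y = λ·(11 - 11) - 48 ≡ 35. → (11, 35)
9P: (11, 35) + (11, 48): same x and y₁ ≡ -y₂, so the sum is ∞.
10P: ∞ + (11, 48) = (11, 48) (identity).
11P: tangent at (11, 48): λ = (3·11² + 48)/(2·48) ≡ 79/13. 13⁻¹ ≡ 32 (mod 83), so λ ≡ 79·32 ≡ 38.
  x = λ² - 11 - 11 = 1444 - 22 ≡ 11; y = λ·(11 - 11) - 48 ≡ 35. → (11, 35)
12P: (11, 35) + (11, 48): same x and y₁ ≡ -y₂, so the sum is ∞.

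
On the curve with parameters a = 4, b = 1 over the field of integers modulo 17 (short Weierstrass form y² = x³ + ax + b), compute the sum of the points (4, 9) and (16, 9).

(4, 9) + (16, 9). λ = (9 - 9)/(16 - 4) ≡ 0/12 mod 17. 12⁻¹ ≡ 10 (mod 17) since 12·10 = 120 ≡ 1, so λ ≡ 0.
  x = λ² - 4 - 16 = 0 - 20 ≡ 14; y = λ·(4 - 14) - 9 ≡ 8. → (14, 8)

(14, 8)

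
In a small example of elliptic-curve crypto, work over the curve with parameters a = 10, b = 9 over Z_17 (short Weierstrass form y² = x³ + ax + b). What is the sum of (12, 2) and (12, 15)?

The two points share x = 12 and their y-coordinates satisfy 2 + 15 ≡ 0 (mod 17), so they are inverses. Their sum is ∞.

O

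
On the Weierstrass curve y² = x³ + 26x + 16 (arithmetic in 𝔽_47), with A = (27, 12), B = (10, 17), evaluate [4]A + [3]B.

First 4A:
Repeated addition: build up to 4A.
2A: tangent at (27, 12): λ = (3·27² + 26)/(2·12) ≡ 4/24. 24⁻¹ ≡ 2 (mod 47), so λ ≡ 4·2 ≡ 8.
  x = λ² - 27 - 27 = 64 - 54 ≡ 10; y = λ·(27 - 10) - 12 ≡ 30. → (10, 30)
3A: (10, 30) + (27, 12). λ = (12 - 30)/(27 - 10) ≡ 29/17 mod 47. 17⁻¹ ≡ 36 (mod 47) since 17·36 = 612 ≡ 1, so λ ≡ 10.
  x = λ² - 10 - 27 = 100 - 37 ≡ 16; y = λ·(10 - 16) - 30 ≡ 4. → (16, 4)
4A: (16, 4) + (27, 12). λ = (12 - 4)/(27 - 16) ≡ 8/11 mod 47. 11⁻¹ ≡ 30 (mod 47) since 11·30 = 330 ≡ 1, so λ ≡ 5.
  x = λ² - 16 - 27 = 25 - 43 ≡ 29; y = λ·(16 - 29) - 4 ≡ 25. → (29, 25)
4A = (29, 25).
Next 3B:
Repeated addition: build up to 3B.
2B: tangent at (10, 17): λ = (3·10² + 26)/(2·17) ≡ 44/34. 34⁻¹ ≡ 18 (mod 47), so λ ≡ 44·18 ≡ 40.
  x = λ² - 10 - 10 = 1600 - 20 ≡ 29; y = λ·(10 - 29) - 17 ≡ 22. → (29, 22)
3B: (29, 22) + (10, 17). λ = (17 - 22)/(10 - 29) ≡ 42/28 mod 47. 28⁻¹ ≡ 42 (mod 47) since 28·42 = 1176 ≡ 1, so λ ≡ 25.
  x = λ² - 29 - 10 = 625 - 39 ≡ 22; y = λ·(29 - 22) - 22 ≡ 12. → (22, 12)
3B = (22, 12).
Finally 4A + 3B:
(29, 25) + (22, 12). λ = (12 - 25)/(22 - 29) ≡ 34/40 mod 47. 40⁻¹ ≡ 20 (mod 47) since 40·20 = 800 ≡ 1, so λ ≡ 22.
  x = λ² - 29 - 22 = 484 - 51 ≡ 10; y = λ·(29 - 10) - 25 ≡ 17. → (10, 17)

(10, 17)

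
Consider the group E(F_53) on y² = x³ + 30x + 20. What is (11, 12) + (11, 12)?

(30, 28)

tangent at (11, 12): λ = (3·11² + 30)/(2·12) ≡ 22/24. 24⁻¹ ≡ 42 (mod 53), so λ ≡ 22·42 ≡ 23.
  x = λ² - 11 - 11 = 529 - 22 ≡ 30; y = λ·(11 - 30) - 12 ≡ 28. → (30, 28)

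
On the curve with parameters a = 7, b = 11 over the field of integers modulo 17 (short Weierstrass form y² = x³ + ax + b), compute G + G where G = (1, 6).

(2, 13)

tangent at (1, 6): λ = (3·1² + 7)/(2·6) ≡ 10/12. 12⁻¹ ≡ 10 (mod 17), so λ ≡ 10·10 ≡ 15.
  x = λ² - 1 - 1 = 225 - 2 ≡ 2; y = λ·(1 - 2) - 6 ≡ 13. → (2, 13)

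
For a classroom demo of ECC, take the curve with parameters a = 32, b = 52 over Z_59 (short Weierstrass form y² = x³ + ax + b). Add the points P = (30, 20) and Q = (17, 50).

(47, 51)

(30, 20) + (17, 50). λ = (50 - 20)/(17 - 30) ≡ 30/46 mod 59. 46⁻¹ ≡ 9 (mod 59), so λ ≡ 34.
  x = λ² - 30 - 17 = 1156 - 47 ≡ 47; y = λ·(30 - 47) - 20 ≡ 51. → (47, 51)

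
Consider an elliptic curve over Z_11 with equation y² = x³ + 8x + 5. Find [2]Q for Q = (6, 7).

tangent at (6, 7): λ = (3·6² + 8)/(2·7) ≡ 6/3. 3⁻¹ ≡ 4 (mod 11) since 3·4 = 12 ≡ 1, so λ ≡ 6·4 ≡ 2.
  x = λ² - 6 - 6 = 4 - 12 ≡ 3; y = λ·(6 - 3) - 7 ≡ 10. → (3, 10)

(3, 10)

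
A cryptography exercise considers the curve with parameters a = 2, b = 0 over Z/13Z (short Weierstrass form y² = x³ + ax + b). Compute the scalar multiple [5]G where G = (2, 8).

Repeated addition: build up to 5G.
2G: tangent at (2, 8): λ = (3·2² + 2)/(2·8) ≡ 1/3. 3⁻¹ ≡ 9 (mod 13) since 3·9 = 27 ≡ 1, so λ ≡ 1·9 ≡ 9.
  x = λ² - 2 - 2 = 81 - 4 ≡ 12; y = λ·(2 - 12) - 8 ≡ 6. → (12, 6)
3G: (12, 6) + (2, 8). λ = (8 - 6)/(2 - 12) ≡ 2/3 mod 13. 3⁻¹ ≡ 9 (mod 13), so λ ≡ 5.
  x = λ² - 12 - 2 = 25 - 14 ≡ 11; y = λ·(12 - 11) - 6 ≡ 12. → (11, 12)
4G: (11, 12) + (2, 8). λ = (8 - 12)/(2 - 11) ≡ 9/4 mod 13. 4⁻¹ ≡ 10 (mod 13), so λ ≡ 12.
  x = λ² - 11 - 2 = 144 - 13 ≡ 1; y = λ·(11 - 1) - 12 ≡ 4. → (1, 4)
5G: (1, 4) + (2, 8). λ = (8 - 4)/(2 - 1) ≡ 4/1 mod 13. 1⁻¹ ≡ 1 (mod 13), so λ ≡ 4.
  x = λ² - 1 - 2 = 16 - 3 ≡ 0; y = λ·(1 - 0) - 4 ≡ 0. → (0, 0)

(0, 0)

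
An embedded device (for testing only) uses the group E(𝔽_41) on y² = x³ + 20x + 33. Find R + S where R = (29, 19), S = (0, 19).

(12, 22)

(29, 19) + (0, 19). λ = (19 - 19)/(0 - 29) ≡ 0/12 mod 41. 12⁻¹ ≡ 24 (mod 41), so λ ≡ 0.
  x = λ² - 29 - 0 = 0 - 29 ≡ 12; y = λ·(29 - 12) - 19 ≡ 22. → (12, 22)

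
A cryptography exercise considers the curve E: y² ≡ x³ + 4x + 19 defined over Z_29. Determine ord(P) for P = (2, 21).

2P: tangent at (2, 21): λ = (3·2² + 4)/(2·21) ≡ 16/13. 13⁻¹ ≡ 9 (mod 29), so λ ≡ 16·9 ≡ 28.
  x = λ² - 2 - 2 = 784 - 4 ≡ 26; y = λ·(2 - 26) - 21 ≡ 3. → (26, 3)
3P: (26, 3) + (2, 21). λ = (21 - 3)/(2 - 26) ≡ 18/5 mod 29. 5⁻¹ ≡ 6 (mod 29) since 5·6 = 30 ≡ 1, so λ ≡ 21.
  x = λ² - 26 - 2 = 441 - 28 ≡ 7; y = λ·(26 - 7) - 3 ≡ 19. → (7, 19)
4P: (7, 19) + (2, 21). λ = (21 - 19)/(2 - 7) ≡ 2/24 mod 29. 24⁻¹ ≡ 23 (mod 29) since 24·23 = 552 ≡ 1, so λ ≡ 17.
  x = λ² - 7 - 2 = 289 - 9 ≡ 19; y = λ·(7 - 19) - 19 ≡ 9. → (19, 9)
5P: (19, 9) + (2, 21). λ = (21 - 9)/(2 - 19) ≡ 12/12 mod 29. 12⁻¹ ≡ 17 (mod 29), so λ ≡ 1.
  x = λ² - 19 - 2 = 1 - 21 ≡ 9; y = λ·(19 - 9) - 9 ≡ 1. → (9, 1)
6P: (9, 1) + (2, 21). λ = (21 - 1)/(2 - 9) ≡ 20/22 mod 29. 22⁻¹ ≡ 4 (mod 29) since 22·4 = 88 ≡ 1, so λ ≡ 22.
  x = λ² - 9 - 2 = 484 - 11 ≡ 9; y = λ·(9 - 9) - 1 ≡ 28. → (9, 28)
7P: (9, 28) + (2, 21). λ = (21 - 28)/(2 - 9) ≡ 22/22 mod 29. 22⁻¹ ≡ 4 (mod 29), so λ ≡ 1.
  x = λ² - 9 - 2 = 1 - 11 ≡ 19; y = λ·(9 - 19) - 28 ≡ 20. → (19, 20)
8P: (19, 20) + (2, 21). λ = (21 - 20)/(2 - 19) ≡ 1/12 mod 29. 12⁻¹ ≡ 17 (mod 29), so λ ≡ 17.
  x = λ² - 19 - 2 = 289 - 21 ≡ 7; y = λ·(19 - 7) - 20 ≡ 10. → (7, 10)
9P: (7, 10) + (2, 21). λ = (21 - 10)/(2 - 7) ≡ 11/24 mod 29. 24⁻¹ ≡ 23 (mod 29), so λ ≡ 21.
  x = λ² - 7 - 2 = 441 - 9 ≡ 26; y = λ·(7 - 26) - 10 ≡ 26. → (26, 26)
10P: (26, 26) + (2, 21). λ = (21 - 26)/(2 - 26) ≡ 24/5 mod 29. 5⁻¹ ≡ 6 (mod 29), so λ ≡ 28.
  x = λ² - 26 - 2 = 784 - 28 ≡ 2; y = λ·(26 - 2) - 26 ≡ 8. → (2, 8)
11P: (2, 8) + (2, 21): same x and y₁ ≡ -y₂, so the sum is O.
11P = O, so the order is 11.

11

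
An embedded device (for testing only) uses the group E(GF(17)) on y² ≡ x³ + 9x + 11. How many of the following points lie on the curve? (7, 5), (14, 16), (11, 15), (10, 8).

1

(7, 5): 5² ≡ 8, rhs ≡ 9 → off.
(14, 16): 16² ≡ 1, rhs ≡ 8 → off.
(11, 15): 15² ≡ 4, rhs ≡ 13 → off.
(10, 8): 8² ≡ 13, rhs ≡ 13 → on.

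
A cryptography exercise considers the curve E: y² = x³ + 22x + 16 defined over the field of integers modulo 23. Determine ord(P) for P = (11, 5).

10

2P: tangent at (11, 5): λ = (3·11² + 22)/(2·5) ≡ 17/10. 10⁻¹ ≡ 7 (mod 23), so λ ≡ 17·7 ≡ 4.
  x = λ² - 11 - 11 = 16 - 22 ≡ 17; y = λ·(11 - 17) - 5 ≡ 17. → (17, 17)
3P: (17, 17) + (11, 5). λ = (5 - 17)/(11 - 17) ≡ 11/17 mod 23. 17⁻¹ ≡ 19 (mod 23), so λ ≡ 2.
  x = λ² - 17 - 11 = 4 - 28 ≡ 22; y = λ·(17 - 22) - 17 ≡ 19. → (22, 19)
4P: (22, 19) + (11, 5). λ = (5 - 19)/(11 - 22) ≡ 9/12 mod 23. 12⁻¹ ≡ 2 (mod 23), so λ ≡ 18.
  x = λ² - 22 - 11 = 324 - 33 ≡ 15; y = λ·(22 - 15) - 19 ≡ 15. → (15, 15)
5P: (15, 15) + (11, 5). λ = (5 - 15)/(11 - 15) ≡ 13/19 mod 23. 19⁻¹ ≡ 17 (mod 23), so λ ≡ 14.
  x = λ² - 15 - 11 = 196 - 26 ≡ 9; y = λ·(15 - 9) - 15 ≡ 0. → (9, 0)
6P: (9, 0) + (11, 5). λ = (5 - 0)/(11 - 9) ≡ 5/2 mod 23. 2⁻¹ ≡ 12 (mod 23), so λ ≡ 14.
  x = λ² - 9 - 11 = 196 - 20 ≡ 15; y = λ·(9 - 15) - 0 ≡ 8. → (15, 8)
7P: (15, 8) + (11, 5). λ = (5 - 8)/(11 - 15) ≡ 20/19 mod 23. 19⁻¹ ≡ 17 (mod 23), so λ ≡ 18.
  x = λ² - 15 - 11 = 324 - 26 ≡ 22; y = λ·(15 - 22) - 8 ≡ 4. → (22, 4)
8P: (22, 4) + (11, 5). λ = (5 - 4)/(11 - 22) ≡ 1/12 mod 23. 12⁻¹ ≡ 2 (mod 23) since 12·2 = 24 ≡ 1, so λ ≡ 2.
  x = λ² - 22 - 11 = 4 - 33 ≡ 17; y = λ·(22 - 17) - 4 ≡ 6. → (17, 6)
9P: (17, 6) + (11, 5). λ = (5 - 6)/(11 - 17) ≡ 22/17 mod 23. 17⁻¹ ≡ 19 (mod 23), so λ ≡ 4.
  x = λ² - 17 - 11 = 16 - 28 ≡ 11; y = λ·(17 - 11) - 6 ≡ 18. → (11, 18)
10P: (11, 18) + (11, 5): same x and y₁ ≡ -y₂, so the sum is ∞.
10P = ∞, so the order is 10.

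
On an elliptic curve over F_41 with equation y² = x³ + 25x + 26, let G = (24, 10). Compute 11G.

Repeated addition: build up to 11G.
2G: tangent at (24, 10): λ = (3·24² + 25)/(2·10) ≡ 31/20. 20⁻¹ ≡ 39 (mod 41) since 20·39 = 780 ≡ 1, so λ ≡ 31·39 ≡ 20.
  x = λ² - 24 - 24 = 400 - 48 ≡ 24; y = λ·(24 - 24) - 10 ≡ 31. → (24, 31)
3G: (24, 31) + (24, 10): same x and y₁ ≡ -y₂, so the sum is the point at infinity.
4G: the point at infinity + (24, 10) = (24, 10) (identity).
5G: tangent at (24, 10): λ = (3·24² + 25)/(2·10) ≡ 31/20. 20⁻¹ ≡ 39 (mod 41) since 20·39 = 780 ≡ 1, so λ ≡ 31·39 ≡ 20.
  x = λ² - 24 - 24 = 400 - 48 ≡ 24; y = λ·(24 - 24) - 10 ≡ 31. → (24, 31)
6G: (24, 31) + (24, 10): same x and y₁ ≡ -y₂, so the sum is the point at infinity.
7G: the point at infinity + (24, 10) = (24, 10) (identity).
8G: tangent at (24, 10): λ = (3·24² + 25)/(2·10) ≡ 31/20. 20⁻¹ ≡ 39 (mod 41) since 20·39 = 780 ≡ 1, so λ ≡ 31·39 ≡ 20.
  x = λ² - 24 - 24 = 400 - 48 ≡ 24; y = λ·(24 - 24) - 10 ≡ 31. → (24, 31)
9G: (24, 31) + (24, 10): same x and y₁ ≡ -y₂, so the sum is the point at infinity.
10G: the point at infinity + (24, 10) = (24, 10) (identity).
11G: tangent at (24, 10): λ = (3·24² + 25)/(2·10) ≡ 31/20. 20⁻¹ ≡ 39 (mod 41), so λ ≡ 31·39 ≡ 20.
  x = λ² - 24 - 24 = 400 - 48 ≡ 24; y = λ·(24 - 24) - 10 ≡ 31. → (24, 31)

(24, 31)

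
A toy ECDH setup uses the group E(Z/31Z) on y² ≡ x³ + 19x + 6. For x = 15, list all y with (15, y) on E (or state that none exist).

x³ + 19x + 6 = 3666 ≡ 8 (mod 31).
Square roots of 8 mod 31: 15 and 16 (since 15² = 225 ≡ 8).

15, 16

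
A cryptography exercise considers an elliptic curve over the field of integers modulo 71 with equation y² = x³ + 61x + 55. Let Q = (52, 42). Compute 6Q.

(39, 57)

Double-and-add on 6 = (110)₂. Start with Q = (52, 42) for the leading 1-bit.
double: tangent at (52, 42): λ = (3·52² + 61)/(2·42) ≡ 8/13. 13⁻¹ ≡ 11 (mod 71), so λ ≡ 8·11 ≡ 17.
  x = λ² - 52 - 52 = 289 - 104 ≡ 43; y = λ·(52 - 43) - 42 ≡ 40. → (43, 40)
add Q: (43, 40) + (52, 42). λ = (42 - 40)/(52 - 43) ≡ 2/9 mod 71. 9⁻¹ ≡ 8 (mod 71), so λ ≡ 16.
  x = λ² - 43 - 52 = 256 - 95 ≡ 19; y = λ·(43 - 19) - 40 ≡ 60. → (19, 60)
double: tangent at (19, 60): λ = (3·19² + 61)/(2·60) ≡ 8/49. 49⁻¹ ≡ 29 (mod 71), so λ ≡ 8·29 ≡ 19.
  x = λ² - 19 - 19 = 361 - 38 ≡ 39; y = λ·(19 - 39) - 60 ≡ 57. → (39, 57)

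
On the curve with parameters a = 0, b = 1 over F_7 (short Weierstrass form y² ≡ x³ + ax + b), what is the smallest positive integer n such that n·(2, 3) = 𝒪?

2P: tangent at (2, 3): λ = (3·2² + 0)/(2·3) ≡ 5/6. 6⁻¹ ≡ 6 (mod 7) since 6·6 = 36 ≡ 1, so λ ≡ 5·6 ≡ 2.
  x = λ² - 2 - 2 = 4 - 4 ≡ 0; y = λ·(2 - 0) - 3 ≡ 1. → (0, 1)
3P: (0, 1) + (2, 3). λ = (3 - 1)/(2 - 0) ≡ 2/2 mod 7. 2⁻¹ ≡ 4 (mod 7), so λ ≡ 1.
  x = λ² - 0 - 2 = 1 - 2 ≡ 6; y = λ·(0 - 6) - 1 ≡ 0. → (6, 0)
4P: (6, 0) + (2, 3). λ = (3 - 0)/(2 - 6) ≡ 3/3 mod 7. 3⁻¹ ≡ 5 (mod 7), so λ ≡ 1.
  x = λ² - 6 - 2 = 1 - 8 ≡ 0; y = λ·(6 - 0) - 0 ≡ 6. → (0, 6)
5P: (0, 6) + (2, 3). λ = (3 - 6)/(2 - 0) ≡ 4/2 mod 7. 2⁻¹ ≡ 4 (mod 7) since 2·4 = 8 ≡ 1, so λ ≡ 2.
  x = λ² - 0 - 2 = 4 - 2 ≡ 2; y = λ·(0 - 2) - 6 ≡ 4. → (2, 4)
6P: (2, 4) + (2, 3): same x and y₁ ≡ -y₂, so the sum is 𝒪.
6P = 𝒪, so the order is 6.

6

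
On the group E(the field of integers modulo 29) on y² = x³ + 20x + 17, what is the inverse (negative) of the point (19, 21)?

-(19, 21) = (19, -21 mod 29) = (19, 8).

(19, 8)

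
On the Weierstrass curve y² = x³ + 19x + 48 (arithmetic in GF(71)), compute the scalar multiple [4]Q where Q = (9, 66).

Double-and-add on 4 = (100)₂. Start with Q = (9, 66) for the leading 1-bit.
double: tangent at (9, 66): λ = (3·9² + 19)/(2·66) ≡ 49/61. 61⁻¹ ≡ 7 (mod 71) since 61·7 = 427 ≡ 1, so λ ≡ 49·7 ≡ 59.
  x = λ² - 9 - 9 = 3481 - 18 ≡ 55; y = λ·(9 - 55) - 66 ≡ 60. → (55, 60)
double: tangent at (55, 60): λ = (3·55² + 19)/(2·60) ≡ 6/49. 49⁻¹ ≡ 29 (mod 71), so λ ≡ 6·29 ≡ 32.
  x = λ² - 55 - 55 = 1024 - 110 ≡ 62; y = λ·(55 - 62) - 60 ≡ 0. → (62, 0)

(62, 0)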